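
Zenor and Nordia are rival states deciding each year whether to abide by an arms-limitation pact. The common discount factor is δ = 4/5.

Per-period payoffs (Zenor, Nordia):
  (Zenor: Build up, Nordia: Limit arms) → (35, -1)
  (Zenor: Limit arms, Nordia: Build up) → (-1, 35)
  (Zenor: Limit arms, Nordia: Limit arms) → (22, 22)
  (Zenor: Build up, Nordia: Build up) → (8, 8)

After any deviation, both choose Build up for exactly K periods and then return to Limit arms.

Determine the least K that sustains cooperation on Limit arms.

IC: δ(1−δ^K)/(1−δ) ≥ (35−22)/(22−8) = 13/14.
With δ = 4/5: need 1 − δ^K ≥ 13/14·(1−4/5)/(4/5), i.e. δ^K ≤ 0.7679.
Since (4/5)^1 = 0.8000 and (4/5)^2 = 0.6400, the smallest such K is 2.

2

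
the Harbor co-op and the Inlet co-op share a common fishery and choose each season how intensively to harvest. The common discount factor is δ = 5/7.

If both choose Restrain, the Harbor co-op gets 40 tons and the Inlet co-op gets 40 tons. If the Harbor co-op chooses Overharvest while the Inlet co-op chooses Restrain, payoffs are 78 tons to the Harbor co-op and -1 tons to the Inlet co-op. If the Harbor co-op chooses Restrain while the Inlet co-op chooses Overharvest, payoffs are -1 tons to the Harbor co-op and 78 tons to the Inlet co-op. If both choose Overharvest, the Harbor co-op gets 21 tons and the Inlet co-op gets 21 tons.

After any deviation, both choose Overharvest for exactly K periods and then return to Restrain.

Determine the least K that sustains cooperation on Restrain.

5

No profitable deviation requires (40−21)(δ+…+δ^K) ≥ 78−40, i.e. δ+…+δ^K ≥ 2 ≈ 2.0000.
With δ = 5/7, the partial sums are K=1: 0.7143, K=2: 1.2245, K=3: 1.5889, K=4: 1.8492, K=5: 2.0352.
K = 5 is the first length at which the sum reaches 2.0000.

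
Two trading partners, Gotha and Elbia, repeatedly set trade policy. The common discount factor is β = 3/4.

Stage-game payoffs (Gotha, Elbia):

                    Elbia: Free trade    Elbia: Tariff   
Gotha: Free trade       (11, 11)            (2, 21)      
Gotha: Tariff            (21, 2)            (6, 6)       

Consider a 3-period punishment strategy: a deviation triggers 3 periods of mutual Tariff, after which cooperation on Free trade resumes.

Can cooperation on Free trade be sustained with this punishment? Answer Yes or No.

No

Comparing payoff streams over the 4 periods until play realigns: cooperate → 11(1+β+…+β^3); deviate → 21 + 6(β+…+β^3).
Cooperation is sustained iff (11−6)(β+…+β^3) ≥ 21−11.
β+…+β^3 = 3/4·(1−(3/4)^3)/(1−3/4) = 1.7344, and (21−11)/(11−6) = 2.0000.
1.7344 < 2.0000, so cooperation is not sustainable.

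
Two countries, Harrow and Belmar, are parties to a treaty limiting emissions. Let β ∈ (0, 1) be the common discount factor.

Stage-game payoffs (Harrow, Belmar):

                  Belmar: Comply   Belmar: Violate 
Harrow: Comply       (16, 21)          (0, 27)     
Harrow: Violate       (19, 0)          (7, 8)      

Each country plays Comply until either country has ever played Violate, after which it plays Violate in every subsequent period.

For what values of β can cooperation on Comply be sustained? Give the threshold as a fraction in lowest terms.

Harrow's threshold: (19−16)/(19−7) = 1/4.
Belmar's threshold: (27−21)/(27−8) = 6/19.
1/4 < 6/19, so Belmar binds and β* = 6/19.

6/19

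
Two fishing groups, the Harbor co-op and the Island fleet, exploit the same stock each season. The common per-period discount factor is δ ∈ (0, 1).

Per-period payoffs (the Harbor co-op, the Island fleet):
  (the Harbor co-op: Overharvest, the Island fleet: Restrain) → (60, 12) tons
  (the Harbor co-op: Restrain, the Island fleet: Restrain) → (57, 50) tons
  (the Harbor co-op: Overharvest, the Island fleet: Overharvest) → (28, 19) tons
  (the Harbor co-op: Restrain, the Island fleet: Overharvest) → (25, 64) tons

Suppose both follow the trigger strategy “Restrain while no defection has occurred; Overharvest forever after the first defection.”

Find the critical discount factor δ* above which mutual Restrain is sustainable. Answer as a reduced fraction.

the Harbor co-op's threshold: (60−57)/(60−28) = 3/32.
the Island fleet's threshold: (64−50)/(64−19) = 14/45.
3/32 < 14/45, so the Island fleet binds and δ* = 14/45.

14/45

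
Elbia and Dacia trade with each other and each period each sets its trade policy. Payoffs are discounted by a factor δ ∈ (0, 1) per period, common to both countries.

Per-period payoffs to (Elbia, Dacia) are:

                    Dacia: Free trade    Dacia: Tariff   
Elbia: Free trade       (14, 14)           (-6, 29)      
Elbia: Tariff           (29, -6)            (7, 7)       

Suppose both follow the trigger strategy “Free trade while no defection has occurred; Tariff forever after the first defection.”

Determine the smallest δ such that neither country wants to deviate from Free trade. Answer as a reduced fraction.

Cooperation forever yields 14 each period: 14/(1−δ).
Deviating yields 29 once, then 7 forever: 29 + 7δ/(1−δ).
No profitable deviation requires 14/(1−δ) ≥ 29 + 7δ/(1−δ).
Multiplying by (1−δ): 14 ≥ 29(1−δ) + 7δ = 29 − 22δ.
So 22δ ≥ 15, i.e. δ ≥ 15/22.

15/22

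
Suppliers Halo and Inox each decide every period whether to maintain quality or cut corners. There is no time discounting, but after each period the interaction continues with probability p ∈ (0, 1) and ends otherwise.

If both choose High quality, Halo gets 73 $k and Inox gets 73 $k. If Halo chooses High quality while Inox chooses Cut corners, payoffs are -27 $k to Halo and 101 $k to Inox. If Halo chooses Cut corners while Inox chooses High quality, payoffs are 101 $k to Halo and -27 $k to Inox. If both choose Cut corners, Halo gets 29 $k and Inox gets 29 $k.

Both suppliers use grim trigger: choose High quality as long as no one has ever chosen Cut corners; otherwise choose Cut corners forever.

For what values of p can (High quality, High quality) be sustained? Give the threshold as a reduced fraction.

Expected cooperation value is 73 + p·73 + p²·73 + … = 73/(1−p); deviation gives 101 + p·29/(1−p).
73 ≥ 101(1−p) + 29p ⇒ 72p ≥ 28 ⇒ p ≥ 28/72 = 7/18.

7/18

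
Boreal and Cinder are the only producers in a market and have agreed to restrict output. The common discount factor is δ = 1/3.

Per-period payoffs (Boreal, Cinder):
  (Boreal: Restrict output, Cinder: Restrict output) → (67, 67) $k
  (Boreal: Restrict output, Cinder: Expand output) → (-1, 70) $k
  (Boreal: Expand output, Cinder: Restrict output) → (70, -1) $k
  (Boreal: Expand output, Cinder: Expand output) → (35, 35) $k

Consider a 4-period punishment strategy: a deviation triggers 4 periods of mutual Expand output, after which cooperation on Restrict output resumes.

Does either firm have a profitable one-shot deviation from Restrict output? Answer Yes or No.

No

Comparing payoff streams over the 5 periods until play realigns: cooperate → 67(1+δ+…+δ^4); deviate → 70 + 35(δ+…+δ^4).
Cooperation is sustained iff (67−35)(δ+…+δ^4) ≥ 70−67.
δ+…+δ^4 = 1/3·(1−(1/3)^4)/(1−1/3) = 0.4938, and (70−67)/(67−35) = 0.0938.
0.4938 ≥ 0.0938, so cooperation is sustainable.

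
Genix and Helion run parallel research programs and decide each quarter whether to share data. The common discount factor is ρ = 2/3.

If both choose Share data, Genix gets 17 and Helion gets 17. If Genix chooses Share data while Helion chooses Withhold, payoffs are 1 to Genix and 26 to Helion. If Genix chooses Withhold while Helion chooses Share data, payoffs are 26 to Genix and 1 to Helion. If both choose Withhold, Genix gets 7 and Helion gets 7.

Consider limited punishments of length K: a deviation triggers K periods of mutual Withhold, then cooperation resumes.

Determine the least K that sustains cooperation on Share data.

2

No profitable deviation requires (17−7)(ρ+…+ρ^K) ≥ 26−17, i.e. ρ+…+ρ^K ≥ 9/10 ≈ 0.9000.
With ρ = 2/3, the partial sums are K=1: 0.6667, K=2: 1.1111.
K = 2 is the first length at which the sum reaches 0.9000.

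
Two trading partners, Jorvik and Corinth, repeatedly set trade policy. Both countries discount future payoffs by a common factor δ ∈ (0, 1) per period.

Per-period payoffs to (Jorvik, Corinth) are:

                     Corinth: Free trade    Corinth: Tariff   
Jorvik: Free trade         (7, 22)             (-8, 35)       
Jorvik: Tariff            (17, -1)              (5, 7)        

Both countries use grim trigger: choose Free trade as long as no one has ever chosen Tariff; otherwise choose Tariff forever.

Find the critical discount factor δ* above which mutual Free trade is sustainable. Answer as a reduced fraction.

5/6

Jorvik's threshold: (17−7)/(17−5) = 5/6.
Corinth's threshold: (35−22)/(35−7) = 13/28.
5/6 > 13/28, so Jorvik binds and δ* = 5/6.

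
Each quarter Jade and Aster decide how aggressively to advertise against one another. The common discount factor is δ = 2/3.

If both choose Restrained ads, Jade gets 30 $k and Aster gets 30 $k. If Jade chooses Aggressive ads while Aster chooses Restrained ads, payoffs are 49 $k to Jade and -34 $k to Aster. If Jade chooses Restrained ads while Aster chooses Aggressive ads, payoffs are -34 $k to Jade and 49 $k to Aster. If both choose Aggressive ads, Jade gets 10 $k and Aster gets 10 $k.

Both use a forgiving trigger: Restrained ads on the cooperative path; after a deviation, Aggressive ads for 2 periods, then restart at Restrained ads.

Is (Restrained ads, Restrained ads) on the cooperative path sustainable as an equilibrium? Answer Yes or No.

Yes

IC: δ+…+δ^2 ≥ (49−30)/(30−10) = 19/20.
At δ = 2/3: partial sum = 1.1111 ≥ 0.9500. Cooperation sustainable.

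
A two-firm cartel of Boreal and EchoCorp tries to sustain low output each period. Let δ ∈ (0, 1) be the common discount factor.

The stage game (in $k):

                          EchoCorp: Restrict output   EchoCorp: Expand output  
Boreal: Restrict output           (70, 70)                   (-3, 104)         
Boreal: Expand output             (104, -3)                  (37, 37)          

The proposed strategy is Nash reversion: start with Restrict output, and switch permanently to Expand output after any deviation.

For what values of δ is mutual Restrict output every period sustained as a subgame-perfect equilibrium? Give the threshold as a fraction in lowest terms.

70/(1−δ) ≥ 104 + 37δ/(1−δ)
70 ≥ 104 − 67δ
δ ≥ 34/67.

34/67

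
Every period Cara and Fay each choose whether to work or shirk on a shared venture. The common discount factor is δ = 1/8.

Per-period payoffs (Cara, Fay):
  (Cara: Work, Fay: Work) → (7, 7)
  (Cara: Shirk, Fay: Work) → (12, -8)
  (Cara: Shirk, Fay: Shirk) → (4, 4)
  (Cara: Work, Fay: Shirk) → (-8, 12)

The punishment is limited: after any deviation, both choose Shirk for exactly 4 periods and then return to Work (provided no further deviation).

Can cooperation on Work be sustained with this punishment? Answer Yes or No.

A one-shot deviation gives 12 now, then 4 for 4 periods, then back to 7.
Gain from deviating: (12−7) today; loss: (7−4) in each of the next 4 periods.
No-deviation condition: (7−4)(δ+…+δ^4) ≥ 12−7, i.e. δ+…+δ^4 ≥ 5/3.
At δ = 1/8: δ+…+δ^4 = 0.1428 < 1.6667.
So cooperation is not sustainable.

No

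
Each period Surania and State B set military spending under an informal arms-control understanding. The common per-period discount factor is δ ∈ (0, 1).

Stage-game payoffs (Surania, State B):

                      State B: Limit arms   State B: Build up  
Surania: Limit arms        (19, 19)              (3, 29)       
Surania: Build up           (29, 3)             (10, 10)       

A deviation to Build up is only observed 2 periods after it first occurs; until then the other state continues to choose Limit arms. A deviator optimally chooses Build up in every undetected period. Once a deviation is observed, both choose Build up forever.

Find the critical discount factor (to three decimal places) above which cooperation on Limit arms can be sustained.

0.725

Deviating for the 2 undetected periods gains 29−19 = 10 per period over cooperation, then loses 19−10 = 9 per period forever once punishment starts.
Gain: 10(1 + δ + … + δ^1); loss: 9·δ^2/(1−δ).
No profitable deviation ⇔ 10(1−δ^2) ≤ 9·δ^2, i.e. δ^2 ≥ 10/(10+9) = 10/19.
Hence δ ≥ (10/19)^(1/2) ≈ 0.725.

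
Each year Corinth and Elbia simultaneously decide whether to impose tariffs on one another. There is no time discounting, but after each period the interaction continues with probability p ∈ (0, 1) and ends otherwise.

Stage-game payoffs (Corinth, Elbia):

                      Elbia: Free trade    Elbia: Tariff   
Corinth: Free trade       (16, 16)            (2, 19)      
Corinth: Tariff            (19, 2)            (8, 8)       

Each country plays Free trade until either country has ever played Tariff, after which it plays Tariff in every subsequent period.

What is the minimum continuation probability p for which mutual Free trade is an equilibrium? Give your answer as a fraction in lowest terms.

Expected cooperation value is 16 + p·16 + p²·16 + … = 16/(1−p); deviation gives 19 + p·8/(1−p).
16 ≥ 19(1−p) + 8p ⇒ 11p ≥ 3 ⇒ p ≥ 3/11.

3/11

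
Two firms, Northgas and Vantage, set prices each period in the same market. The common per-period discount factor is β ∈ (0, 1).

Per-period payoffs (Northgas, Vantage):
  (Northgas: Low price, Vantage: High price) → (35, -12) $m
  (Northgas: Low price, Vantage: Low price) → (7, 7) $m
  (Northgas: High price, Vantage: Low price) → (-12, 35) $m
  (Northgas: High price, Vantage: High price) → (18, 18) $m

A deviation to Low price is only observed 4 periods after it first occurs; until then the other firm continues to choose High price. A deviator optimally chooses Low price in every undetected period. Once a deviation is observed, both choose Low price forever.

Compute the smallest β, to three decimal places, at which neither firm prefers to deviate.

0.883

The best deviation is to choose Low price for all 4 undetected periods, earning 35 each, then 7 forever once detected.
Deviation value: 35(1−β^4)/(1−β) + 7β^4/(1−β); cooperation value: 18/(1−β).
IC: 18 ≥ 35(1−β^4) + 7β^4 = 35 − 28β^4.
So β^4 ≥ 17/28, giving β ≥ (17/28)^(1/4) ≈ 0.883.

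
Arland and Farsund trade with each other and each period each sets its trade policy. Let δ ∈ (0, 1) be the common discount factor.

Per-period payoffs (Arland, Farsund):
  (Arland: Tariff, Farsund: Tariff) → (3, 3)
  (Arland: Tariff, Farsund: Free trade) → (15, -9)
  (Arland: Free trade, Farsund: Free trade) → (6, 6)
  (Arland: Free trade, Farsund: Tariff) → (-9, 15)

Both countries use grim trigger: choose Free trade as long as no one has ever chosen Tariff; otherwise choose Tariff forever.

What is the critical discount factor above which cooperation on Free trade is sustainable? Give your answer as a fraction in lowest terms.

3/4

One-period gain from deviating is 15 − 6 = 9. The loss is 6 − 3 = 3 in every subsequent period, with present value 3·δ/(1−δ).
Deviation is unprofitable when 3·δ/(1−δ) ≥ 9, i.e. δ/(1−δ) ≥ 3.
Equivalently δ ≥ 9/(9+3) = 3/4.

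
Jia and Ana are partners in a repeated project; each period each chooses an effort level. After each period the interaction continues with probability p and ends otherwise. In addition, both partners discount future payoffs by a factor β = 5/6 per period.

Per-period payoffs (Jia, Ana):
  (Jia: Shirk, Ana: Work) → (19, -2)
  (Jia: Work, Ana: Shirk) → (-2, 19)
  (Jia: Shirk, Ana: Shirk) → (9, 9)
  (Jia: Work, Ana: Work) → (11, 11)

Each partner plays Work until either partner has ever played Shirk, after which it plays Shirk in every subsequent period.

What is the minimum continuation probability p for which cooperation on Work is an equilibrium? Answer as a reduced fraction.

24/25

With continuation probability p and discount β, the effective per-period discount factor is βp.
Grim-trigger IC: βp ≥ (19−11)/(19−9) = 4/5.
So p ≥ (4/5)/(5/6) = 24/25.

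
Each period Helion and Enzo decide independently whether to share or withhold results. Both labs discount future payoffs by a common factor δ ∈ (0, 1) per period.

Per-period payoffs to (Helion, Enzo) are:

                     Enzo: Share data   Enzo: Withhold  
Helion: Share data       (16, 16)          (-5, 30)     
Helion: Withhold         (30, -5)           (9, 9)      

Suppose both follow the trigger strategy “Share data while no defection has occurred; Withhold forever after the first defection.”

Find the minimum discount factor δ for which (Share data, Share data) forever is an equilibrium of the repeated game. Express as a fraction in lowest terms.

2/3

16/(1−δ) ≥ 30 + 9δ/(1−δ)
16 ≥ 30 − 21δ
δ ≥ 14/21 = 2/3.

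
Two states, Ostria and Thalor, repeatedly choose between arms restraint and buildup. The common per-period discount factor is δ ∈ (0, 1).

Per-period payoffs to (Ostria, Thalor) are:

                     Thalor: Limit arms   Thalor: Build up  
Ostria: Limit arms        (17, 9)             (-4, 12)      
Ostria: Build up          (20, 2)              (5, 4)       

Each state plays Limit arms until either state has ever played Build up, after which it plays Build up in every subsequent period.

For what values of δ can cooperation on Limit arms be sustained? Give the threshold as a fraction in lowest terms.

3/8

Ostria: cooperation gives 17 each period; deviation gives 20 once then 5 forever.
  17/(1−δ) ≥ 20 + 5δ/(1−δ) ⇒ δ ≥ 3/15 = 1/5.
Thalor: cooperation gives 9 each period; deviation gives 12 once then 4 forever.
  δ ≥ 3/8.
Both must hold, so the binding constraint is Thalor's: δ ≥ 3/8.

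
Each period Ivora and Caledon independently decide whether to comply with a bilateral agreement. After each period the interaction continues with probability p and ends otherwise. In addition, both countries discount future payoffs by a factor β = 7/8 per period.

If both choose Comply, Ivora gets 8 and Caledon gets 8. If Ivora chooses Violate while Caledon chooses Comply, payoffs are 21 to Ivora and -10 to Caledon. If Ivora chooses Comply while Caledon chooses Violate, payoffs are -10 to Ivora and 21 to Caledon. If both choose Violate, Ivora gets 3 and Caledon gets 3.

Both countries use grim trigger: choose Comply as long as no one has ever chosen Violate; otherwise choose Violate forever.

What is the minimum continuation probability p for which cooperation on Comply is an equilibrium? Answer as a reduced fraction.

52/63

Expected continuation weight on next period's payoff is β·p = 7/8·p, which plays the role of the discount factor.
Cooperation requires 7/8·p ≥ (21−8)/(21−3) = 13/18, hence p ≥ 52/63.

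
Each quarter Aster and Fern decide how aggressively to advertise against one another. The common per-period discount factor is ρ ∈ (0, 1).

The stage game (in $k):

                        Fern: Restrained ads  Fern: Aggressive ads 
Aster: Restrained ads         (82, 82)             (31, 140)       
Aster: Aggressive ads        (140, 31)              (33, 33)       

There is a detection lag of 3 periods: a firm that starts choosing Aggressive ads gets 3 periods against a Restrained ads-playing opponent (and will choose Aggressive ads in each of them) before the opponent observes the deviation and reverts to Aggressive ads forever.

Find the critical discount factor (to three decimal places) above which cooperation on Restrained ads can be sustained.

0.815

Deviating for the 3 undetected periods gains 140−82 = 58 per period over cooperation, then loses 82−33 = 49 per period forever once punishment starts.
Gain: 58(1 + ρ + … + ρ^2); loss: 49·ρ^3/(1−ρ).
No profitable deviation ⇔ 58(1−ρ^3) ≤ 49·ρ^3, i.e. ρ^3 ≥ 58/(58+49) = 58/107.
Hence ρ ≥ (58/107)^(1/3) ≈ 0.815.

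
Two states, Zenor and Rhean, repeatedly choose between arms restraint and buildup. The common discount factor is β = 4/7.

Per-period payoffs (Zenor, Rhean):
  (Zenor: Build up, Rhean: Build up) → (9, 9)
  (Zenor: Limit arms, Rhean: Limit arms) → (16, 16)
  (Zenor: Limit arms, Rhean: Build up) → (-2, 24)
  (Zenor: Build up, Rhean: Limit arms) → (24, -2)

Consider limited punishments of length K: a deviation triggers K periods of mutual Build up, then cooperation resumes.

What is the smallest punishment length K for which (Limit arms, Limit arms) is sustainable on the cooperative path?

4

IC: β(1−β^K)/(1−β) ≥ (24−16)/(16−9) = 8/7.
With β = 4/7: need 1 − β^K ≥ 8/7·(1−4/7)/(4/7), i.e. β^K ≤ 0.1429.
Since (4/7)^3 = 0.1866 and (4/7)^4 = 0.1066, the smallest such K is 4.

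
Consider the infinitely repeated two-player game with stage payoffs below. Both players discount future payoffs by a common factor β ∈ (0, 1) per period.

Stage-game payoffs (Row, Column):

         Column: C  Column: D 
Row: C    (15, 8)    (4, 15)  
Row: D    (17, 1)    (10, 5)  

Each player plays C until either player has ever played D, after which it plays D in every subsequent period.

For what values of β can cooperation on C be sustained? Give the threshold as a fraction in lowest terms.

Row's threshold: (17−15)/(17−10) = 2/7.
Column's threshold: (15−8)/(15−5) = 7/10.
2/7 < 7/10, so Column binds and β* = 7/10.

7/10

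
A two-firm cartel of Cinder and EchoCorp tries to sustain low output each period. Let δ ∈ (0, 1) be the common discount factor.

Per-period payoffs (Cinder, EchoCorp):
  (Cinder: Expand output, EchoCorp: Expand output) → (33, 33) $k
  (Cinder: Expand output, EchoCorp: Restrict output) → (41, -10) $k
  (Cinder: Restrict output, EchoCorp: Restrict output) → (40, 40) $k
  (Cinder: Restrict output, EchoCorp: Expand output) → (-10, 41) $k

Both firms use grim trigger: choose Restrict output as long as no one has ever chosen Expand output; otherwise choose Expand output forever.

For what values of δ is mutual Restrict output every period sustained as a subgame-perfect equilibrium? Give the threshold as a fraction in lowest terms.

Cooperation forever yields 40 each period: 40/(1−δ).
Deviating yields 41 once, then 33 forever: 41 + 33δ/(1−δ).
No profitable deviation requires 40/(1−δ) ≥ 41 + 33δ/(1−δ).
Multiplying by (1−δ): 40 ≥ 41(1−δ) + 33δ = 41 − 8δ.
So 8δ ≥ 1, i.e. δ ≥ 1/8.

1/8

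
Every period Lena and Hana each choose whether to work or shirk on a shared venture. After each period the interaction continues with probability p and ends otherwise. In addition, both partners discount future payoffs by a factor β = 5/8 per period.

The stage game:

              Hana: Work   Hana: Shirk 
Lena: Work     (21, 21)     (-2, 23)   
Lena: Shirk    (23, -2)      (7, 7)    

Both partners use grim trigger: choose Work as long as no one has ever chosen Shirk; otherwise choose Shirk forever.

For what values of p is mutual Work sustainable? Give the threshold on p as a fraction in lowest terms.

Expected continuation weight on next period's payoff is β·p = 5/8·p, which plays the role of the discount factor.
Cooperation requires 5/8·p ≥ (23−21)/(23−7) = 1/8, hence p ≥ 1/5.

1/5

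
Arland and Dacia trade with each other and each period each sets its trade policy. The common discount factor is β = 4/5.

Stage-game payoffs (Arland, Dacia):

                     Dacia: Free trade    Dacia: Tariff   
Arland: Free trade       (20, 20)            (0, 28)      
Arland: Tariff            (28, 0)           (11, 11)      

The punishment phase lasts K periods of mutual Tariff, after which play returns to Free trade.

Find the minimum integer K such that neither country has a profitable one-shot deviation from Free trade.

Need Σ_{k=1}^{K} β^k ≥ (28−20)/(20−11) = 0.8889 at β = 4/5.
At K = 1 the sum is 0.8000 < 0.8889; at K = 2 it is 1.4400 ≥ 0.8889.
So the minimum punishment length is K = 2.

2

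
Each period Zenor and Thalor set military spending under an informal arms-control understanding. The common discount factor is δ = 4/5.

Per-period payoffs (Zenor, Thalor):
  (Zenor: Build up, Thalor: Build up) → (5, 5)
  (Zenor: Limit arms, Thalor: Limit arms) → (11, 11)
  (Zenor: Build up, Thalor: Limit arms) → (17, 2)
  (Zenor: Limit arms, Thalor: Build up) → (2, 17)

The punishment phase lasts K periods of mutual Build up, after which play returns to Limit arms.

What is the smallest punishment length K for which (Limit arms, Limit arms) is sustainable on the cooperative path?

No profitable deviation requires (11−5)(δ+…+δ^K) ≥ 17−11, i.e. δ+…+δ^K ≥ 1 ≈ 1.0000.
With δ = 4/5, the partial sums are K=1: 0.8000, K=2: 1.4400.
K = 2 is the first length at which the sum reaches 1.0000.

2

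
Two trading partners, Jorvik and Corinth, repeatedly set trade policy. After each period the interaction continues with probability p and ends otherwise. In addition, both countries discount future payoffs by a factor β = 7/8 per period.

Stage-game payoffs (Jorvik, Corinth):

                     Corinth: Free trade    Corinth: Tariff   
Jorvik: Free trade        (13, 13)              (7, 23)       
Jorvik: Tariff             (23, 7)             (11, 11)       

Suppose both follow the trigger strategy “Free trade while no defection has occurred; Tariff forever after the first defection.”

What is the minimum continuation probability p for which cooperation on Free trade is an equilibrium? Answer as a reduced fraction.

20/21

With continuation probability p and discount β, the effective per-period discount factor is βp.
Grim-trigger IC: βp ≥ (23−13)/(23−11) = 5/6.
So p ≥ (5/6)/(7/8) = 20/21.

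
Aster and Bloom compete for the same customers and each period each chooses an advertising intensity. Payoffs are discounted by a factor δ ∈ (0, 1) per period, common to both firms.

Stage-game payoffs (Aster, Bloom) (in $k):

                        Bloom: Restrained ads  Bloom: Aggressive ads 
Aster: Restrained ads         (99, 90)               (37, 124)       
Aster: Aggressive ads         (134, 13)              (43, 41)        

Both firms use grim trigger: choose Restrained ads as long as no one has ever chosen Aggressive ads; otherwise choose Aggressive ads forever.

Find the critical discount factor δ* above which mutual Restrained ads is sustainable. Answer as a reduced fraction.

34/83

Aster's threshold: (134−99)/(134−43) = 5/13.
Bloom's threshold: (124−90)/(124−41) = 34/83.
5/13 < 34/83, so Bloom binds and δ* = 34/83.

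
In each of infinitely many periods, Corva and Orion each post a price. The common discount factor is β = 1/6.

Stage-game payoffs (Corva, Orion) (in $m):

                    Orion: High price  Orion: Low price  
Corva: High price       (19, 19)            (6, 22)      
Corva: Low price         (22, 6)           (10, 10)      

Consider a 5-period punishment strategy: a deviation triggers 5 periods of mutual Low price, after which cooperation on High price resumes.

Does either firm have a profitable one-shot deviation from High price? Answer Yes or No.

Yes

Comparing payoff streams over the 6 periods until play realigns: cooperate → 19(1+β+…+β^5); deviate → 22 + 10(β+…+β^5).
Cooperation is sustained iff (19−10)(β+…+β^5) ≥ 22−19.
β+…+β^5 = 1/6·(1−(1/6)^5)/(1−1/6) = 0.2000, and (22−19)/(19−10) = 0.3333.
0.2000 < 0.3333, so cooperation is not sustainable.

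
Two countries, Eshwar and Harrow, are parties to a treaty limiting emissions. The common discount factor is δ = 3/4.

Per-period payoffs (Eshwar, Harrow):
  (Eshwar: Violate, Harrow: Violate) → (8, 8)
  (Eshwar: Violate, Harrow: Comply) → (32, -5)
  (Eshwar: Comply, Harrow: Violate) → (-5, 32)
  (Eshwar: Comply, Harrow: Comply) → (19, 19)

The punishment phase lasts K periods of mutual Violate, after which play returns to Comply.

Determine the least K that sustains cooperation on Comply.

2

Need Σ_{k=1}^{K} δ^k ≥ (32−19)/(19−8) = 1.1818 at δ = 3/4.
At K = 1 the sum is 0.7500 < 1.1818; at K = 2 it is 1.3125 ≥ 1.1818.
So the minimum punishment length is K = 2.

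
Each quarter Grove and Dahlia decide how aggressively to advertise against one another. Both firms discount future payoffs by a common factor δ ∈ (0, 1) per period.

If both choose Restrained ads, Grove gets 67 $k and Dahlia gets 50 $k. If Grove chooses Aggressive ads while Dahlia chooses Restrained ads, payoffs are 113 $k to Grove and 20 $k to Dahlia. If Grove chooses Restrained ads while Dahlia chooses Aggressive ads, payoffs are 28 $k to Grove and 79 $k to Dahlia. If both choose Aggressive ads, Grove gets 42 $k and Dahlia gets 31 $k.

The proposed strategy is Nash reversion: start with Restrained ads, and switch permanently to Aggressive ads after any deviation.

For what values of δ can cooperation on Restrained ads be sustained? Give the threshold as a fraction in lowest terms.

46/71

For Grove: deviation gain 113−67 = 46, per-period punishment loss 67−42 = 25. IC gives δ ≥ 46/71.
For Dahlia: gain 29, loss 19 per period, so δ ≥ 29/48.
The tighter constraint is Grove's, so cooperation needs δ ≥ 46/71.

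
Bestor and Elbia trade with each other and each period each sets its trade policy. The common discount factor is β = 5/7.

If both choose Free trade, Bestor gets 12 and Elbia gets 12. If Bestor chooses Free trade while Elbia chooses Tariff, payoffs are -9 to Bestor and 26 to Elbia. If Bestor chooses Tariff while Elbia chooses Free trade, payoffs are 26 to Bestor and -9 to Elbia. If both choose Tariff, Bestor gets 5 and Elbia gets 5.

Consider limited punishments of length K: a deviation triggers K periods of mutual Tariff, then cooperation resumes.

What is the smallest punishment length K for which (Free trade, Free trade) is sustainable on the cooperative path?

IC: β(1−β^K)/(1−β) ≥ (26−12)/(12−5) = 2.
With β = 5/7: need 1 − β^K ≥ 2·(1−5/7)/(5/7), i.e. β^K ≤ 0.2000.
Since (5/7)^4 = 0.2603 and (5/7)^5 = 0.1859, the smallest such K is 5.

5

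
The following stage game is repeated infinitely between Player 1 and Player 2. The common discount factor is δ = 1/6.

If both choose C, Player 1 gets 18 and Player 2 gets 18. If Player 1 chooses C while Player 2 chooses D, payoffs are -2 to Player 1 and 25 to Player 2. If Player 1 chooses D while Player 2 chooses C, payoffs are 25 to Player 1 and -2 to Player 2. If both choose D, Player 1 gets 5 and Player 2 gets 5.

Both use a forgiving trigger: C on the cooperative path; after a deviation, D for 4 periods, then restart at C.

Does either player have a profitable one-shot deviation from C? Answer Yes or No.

Yes

A one-shot deviation gives 25 now, then 5 for 4 periods, then back to 18.
Gain from deviating: (25−18) today; loss: (18−5) in each of the next 4 periods.
No-deviation condition: (18−5)(δ+…+δ^4) ≥ 25−18, i.e. δ+…+δ^4 ≥ 7/13.
At δ = 1/6: δ+…+δ^4 = 0.1998 < 0.5385.
So cooperation is not sustainable.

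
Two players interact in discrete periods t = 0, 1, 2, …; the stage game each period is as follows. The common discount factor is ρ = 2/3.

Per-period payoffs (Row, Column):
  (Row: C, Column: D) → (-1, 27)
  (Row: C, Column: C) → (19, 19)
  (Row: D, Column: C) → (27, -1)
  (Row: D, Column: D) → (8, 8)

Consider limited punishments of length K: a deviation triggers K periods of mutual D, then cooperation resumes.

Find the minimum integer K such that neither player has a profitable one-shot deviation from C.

IC: ρ(1−ρ^K)/(1−ρ) ≥ (27−19)/(19−8) = 8/11.
With ρ = 2/3: need 1 − ρ^K ≥ 8/11·(1−2/3)/(2/3), i.e. ρ^K ≤ 0.6364.
Since (2/3)^1 = 0.6667 and (2/3)^2 = 0.4444, the smallest such K is 2.

2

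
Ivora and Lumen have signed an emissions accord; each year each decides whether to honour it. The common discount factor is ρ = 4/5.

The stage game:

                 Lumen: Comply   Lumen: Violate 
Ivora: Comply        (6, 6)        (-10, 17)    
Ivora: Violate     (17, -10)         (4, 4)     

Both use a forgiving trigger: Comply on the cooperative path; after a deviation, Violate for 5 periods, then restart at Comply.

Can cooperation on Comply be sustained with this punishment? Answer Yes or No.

Comparing payoff streams over the 6 periods until play realigns: cooperate → 6(1+ρ+…+ρ^5); deviate → 17 + 4(ρ+…+ρ^5).
Cooperation is sustained iff (6−4)(ρ+…+ρ^5) ≥ 17−6.
ρ+…+ρ^5 = 4/5·(1−(4/5)^5)/(1−4/5) = 2.6893, and (17−6)/(6−4) = 5.5000.
2.6893 < 5.5000, so cooperation is not sustainable.

No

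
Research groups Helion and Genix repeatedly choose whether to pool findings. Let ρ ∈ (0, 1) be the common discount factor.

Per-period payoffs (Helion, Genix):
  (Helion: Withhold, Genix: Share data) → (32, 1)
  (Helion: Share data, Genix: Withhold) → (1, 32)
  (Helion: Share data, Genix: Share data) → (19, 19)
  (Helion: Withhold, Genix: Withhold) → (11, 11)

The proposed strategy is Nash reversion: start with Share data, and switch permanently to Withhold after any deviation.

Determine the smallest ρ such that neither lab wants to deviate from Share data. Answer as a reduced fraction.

13/21

19/(1−ρ) ≥ 32 + 11ρ/(1−ρ)
19 ≥ 32 − 21ρ
ρ ≥ 13/21.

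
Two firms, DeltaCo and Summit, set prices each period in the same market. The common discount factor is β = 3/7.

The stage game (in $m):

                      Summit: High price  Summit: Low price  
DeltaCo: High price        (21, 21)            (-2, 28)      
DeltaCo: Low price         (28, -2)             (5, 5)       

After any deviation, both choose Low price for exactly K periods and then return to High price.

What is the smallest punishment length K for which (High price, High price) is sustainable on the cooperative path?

2

IC: β(1−β^K)/(1−β) ≥ (28−21)/(21−5) = 7/16.
With β = 3/7: need 1 − β^K ≥ 7/16·(1−3/7)/(3/7), i.e. β^K ≤ 0.4167.
Since (3/7)^1 = 0.4286 and (3/7)^2 = 0.1837, the smallest such K is 2.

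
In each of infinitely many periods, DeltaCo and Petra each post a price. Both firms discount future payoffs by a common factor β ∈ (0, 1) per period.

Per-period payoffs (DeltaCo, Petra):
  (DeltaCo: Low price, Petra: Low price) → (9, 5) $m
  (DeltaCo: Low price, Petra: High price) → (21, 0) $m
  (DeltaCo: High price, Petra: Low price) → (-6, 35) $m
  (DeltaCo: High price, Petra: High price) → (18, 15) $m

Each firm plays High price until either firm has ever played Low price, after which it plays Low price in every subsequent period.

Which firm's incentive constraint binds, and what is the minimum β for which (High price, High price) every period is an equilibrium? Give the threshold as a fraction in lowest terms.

DeltaCo's threshold: (21−18)/(21−9) = 1/4.
Petra's threshold: (35−15)/(35−5) = 2/3.
1/4 < 2/3, so Petra binds and β* = 2/3.

Petra; β ≥ 2/3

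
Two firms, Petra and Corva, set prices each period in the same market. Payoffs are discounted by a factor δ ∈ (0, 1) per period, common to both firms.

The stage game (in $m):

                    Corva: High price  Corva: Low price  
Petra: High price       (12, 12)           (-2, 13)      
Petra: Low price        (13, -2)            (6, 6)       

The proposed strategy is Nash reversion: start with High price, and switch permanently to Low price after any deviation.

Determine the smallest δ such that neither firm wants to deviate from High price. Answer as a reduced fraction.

1/7

12/(1−δ) ≥ 13 + 6δ/(1−δ)
12 ≥ 13 − 7δ
δ ≥ 1/7.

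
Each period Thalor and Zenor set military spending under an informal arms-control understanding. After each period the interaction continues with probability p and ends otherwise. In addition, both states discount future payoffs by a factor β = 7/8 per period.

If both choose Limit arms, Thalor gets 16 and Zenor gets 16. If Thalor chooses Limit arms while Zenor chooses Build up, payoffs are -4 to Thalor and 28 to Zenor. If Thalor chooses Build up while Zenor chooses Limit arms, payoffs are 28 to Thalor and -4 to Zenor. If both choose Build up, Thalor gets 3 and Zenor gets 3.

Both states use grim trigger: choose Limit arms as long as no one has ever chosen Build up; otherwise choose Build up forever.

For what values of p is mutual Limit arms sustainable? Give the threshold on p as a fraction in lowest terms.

96/175

With continuation probability p and discount β, the effective per-period discount factor is βp.
Grim-trigger IC: βp ≥ (28−16)/(28−3) = 12/25.
So p ≥ (12/25)/(7/8) = 96/175.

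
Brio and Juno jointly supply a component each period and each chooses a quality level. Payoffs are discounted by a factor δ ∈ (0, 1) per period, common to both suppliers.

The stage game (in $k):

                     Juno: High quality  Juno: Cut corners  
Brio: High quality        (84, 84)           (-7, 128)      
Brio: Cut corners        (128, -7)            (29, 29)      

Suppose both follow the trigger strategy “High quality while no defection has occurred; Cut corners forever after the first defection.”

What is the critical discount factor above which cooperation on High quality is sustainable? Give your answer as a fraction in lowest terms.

One-period gain from deviating is 128 − 84 = 44. The loss is 84 − 29 = 55 in every subsequent period, with present value 55·δ/(1−δ).
Deviation is unprofitable when 55·δ/(1−δ) ≥ 44, i.e. δ/(1−δ) ≥ 4/5.
Equivalently δ ≥ 44/(44+55) = 4/9.

4/9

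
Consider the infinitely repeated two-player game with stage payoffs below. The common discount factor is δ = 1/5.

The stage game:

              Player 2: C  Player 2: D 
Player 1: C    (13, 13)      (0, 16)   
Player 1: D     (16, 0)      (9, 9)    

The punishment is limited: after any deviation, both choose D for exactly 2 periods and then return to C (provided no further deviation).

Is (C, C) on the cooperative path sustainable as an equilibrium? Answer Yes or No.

No

A one-shot deviation gives 16 now, then 9 for 2 periods, then back to 13.
Gain from deviating: (16−13) today; loss: (13−9) in each of the next 2 periods.
No-deviation condition: (13−9)(δ+…+δ^2) ≥ 16−13, i.e. δ+…+δ^2 ≥ 3/4.
At δ = 1/5: δ+…+δ^2 = 0.2400 < 0.7500.
So cooperation is not sustainable.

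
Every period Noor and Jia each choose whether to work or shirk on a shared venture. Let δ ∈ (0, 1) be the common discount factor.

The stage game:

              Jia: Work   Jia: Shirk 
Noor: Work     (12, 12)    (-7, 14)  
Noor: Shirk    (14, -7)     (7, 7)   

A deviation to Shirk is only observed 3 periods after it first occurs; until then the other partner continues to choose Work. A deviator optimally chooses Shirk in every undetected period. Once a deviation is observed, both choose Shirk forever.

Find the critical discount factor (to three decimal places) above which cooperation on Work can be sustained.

0.659

A deviator earns 14 for 3 periods, then 7 forever; cooperating earns 12 forever. Multiplying the IC by (1−δ):
12 ≥ 14(1−δ^3) + 7δ^3, so 7·δ^3 ≥ 2 and δ^3 ≥ 2/7.
δ ≥ (2/7)^(1/3) ≈ 0.659.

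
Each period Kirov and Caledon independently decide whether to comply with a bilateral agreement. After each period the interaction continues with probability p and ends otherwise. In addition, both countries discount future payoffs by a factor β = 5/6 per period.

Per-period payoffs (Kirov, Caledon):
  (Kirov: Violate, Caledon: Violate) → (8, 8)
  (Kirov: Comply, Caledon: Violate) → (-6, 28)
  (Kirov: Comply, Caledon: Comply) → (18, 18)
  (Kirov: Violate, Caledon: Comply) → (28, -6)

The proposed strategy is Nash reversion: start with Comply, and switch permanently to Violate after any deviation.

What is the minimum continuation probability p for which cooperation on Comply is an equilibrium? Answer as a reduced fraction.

3/5

Expected continuation weight on next period's payoff is β·p = 5/6·p, which plays the role of the discount factor.
Cooperation requires 5/6·p ≥ (28−18)/(28−8) = 1/2, hence p ≥ 3/5.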